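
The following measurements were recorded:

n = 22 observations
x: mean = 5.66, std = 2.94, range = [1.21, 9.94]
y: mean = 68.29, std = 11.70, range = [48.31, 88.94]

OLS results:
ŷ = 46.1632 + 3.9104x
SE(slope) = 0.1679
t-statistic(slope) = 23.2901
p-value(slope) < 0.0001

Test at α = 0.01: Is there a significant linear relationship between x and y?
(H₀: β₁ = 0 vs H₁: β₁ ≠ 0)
p-value < 0.0001 < α = 0.01, so we reject H₀. The relationship is significant.

Hypothesis test for the slope coefficient:

H₀: β₁ = 0 (no linear relationship)
H₁: β₁ ≠ 0 (linear relationship exists)

Test statistic: t = β̂₁ / SE(β̂₁) = 3.9104 / 0.1679 = 23.2901

With df = 20, the two-sided p-value for |t| = 23.2901 is <0.0001.

Decision rule: reject H₀ if p-value < α.
p-value < 0.0001 < α = 0.01 → reject H₀.

Conclusion: the linear association between x and y is significant at the 1% level.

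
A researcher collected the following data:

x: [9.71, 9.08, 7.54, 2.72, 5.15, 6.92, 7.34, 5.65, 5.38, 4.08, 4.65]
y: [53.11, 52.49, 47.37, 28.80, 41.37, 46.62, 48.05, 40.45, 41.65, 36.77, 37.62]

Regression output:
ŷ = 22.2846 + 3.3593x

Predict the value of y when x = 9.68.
ŷ = 54.8026

x = 9.68 lies inside the observed range [2.72, 9.71], so the fitted equation applies directly:

ŷ = 22.2846 + 3.3593 × 9.68
ŷ = 22.2846 + 32.5180
ŷ = 54.8026

This is the fitted mean response at that x — an individual observation would come with a wider prediction interval.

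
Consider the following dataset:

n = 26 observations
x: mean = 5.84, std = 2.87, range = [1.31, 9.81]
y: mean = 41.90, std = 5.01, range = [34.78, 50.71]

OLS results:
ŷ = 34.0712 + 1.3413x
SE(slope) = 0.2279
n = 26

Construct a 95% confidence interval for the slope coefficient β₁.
The 95% CI for β₁ is (0.8709, 1.8117)

Confidence interval for the slope:

The 95% CI for β₁ is: β̂₁ ± t*(α/2, n-2) × SE(β̂₁)

Step 1: Find critical t-value
- Confidence level = 0.95
- Degrees of freedom = n - 2 = 26 - 2 = 24
- t*(α/2, 24) = 2.0639

Step 2: Calculate margin of error
Margin = 2.0639 × 0.2279 = 0.4704

Step 3: Construct interval
CI = 1.3413 ± 0.4704
CI = (0.8709, 1.8117)

Interpretation: each one-unit increase in x is associated with a change in mean y of between 0.8709 and 1.8117, with 95% confidence.
Both endpoints are positive, so the data support a genuinely positive slope at this confidence level.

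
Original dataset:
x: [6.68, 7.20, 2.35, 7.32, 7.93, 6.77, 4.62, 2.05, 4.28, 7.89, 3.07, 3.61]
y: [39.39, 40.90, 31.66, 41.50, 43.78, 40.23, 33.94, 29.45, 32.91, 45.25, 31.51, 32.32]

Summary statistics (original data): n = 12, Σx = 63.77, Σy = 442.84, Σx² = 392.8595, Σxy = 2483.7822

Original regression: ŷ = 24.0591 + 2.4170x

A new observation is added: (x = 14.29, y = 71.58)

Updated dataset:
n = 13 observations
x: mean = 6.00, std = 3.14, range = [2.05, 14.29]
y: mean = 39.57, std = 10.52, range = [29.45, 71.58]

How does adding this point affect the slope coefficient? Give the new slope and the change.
Adding the point moves β₁ from 2.4170 to 3.2551, i.e. it increases by 0.8381 (+34.7%).

The new point has HIGH LEVERAGE: x = 14.29 is far from the original mean x̄ = 63.77/12 ≈ 5.31 (original range [2.05, 7.93]).

Step 1: Update the sums with the new point (n goes from 12 to 13)
Σx  = 63.77 + 14.29 = 78.06
Σy  = 442.84 + 71.58 = 514.42
Σx² = 392.8595 + 14.29² = 392.8595 + 204.2041 = 597.0636
Σxy = 2483.7822 + 14.29×71.58 = 2483.7822 + 1022.8782 = 3506.6604

Step 2: Recompute the slope with b₁ = (nΣxy − ΣxΣy) / (nΣx² − (Σx)²)
Numerator   = 13×3506.6604 − 78.06×514.42 = 45586.5852 − 40155.6252 = 5430.9600
Denominator = 13×597.0636 − 78.06² = 7761.8268 − 6093.3636 = 1668.4632
b₁(new) = 5430.9600 / 1668.4632 = 3.2551

(Same formula on the original sums: (12×2483.7822 − 63.77×442.84) / (12×392.8595 − 63.77²) = 1565.4796 / 647.7011 = 2.4170, matching the given fit.)

Step 3: Change in slope
Δβ₁ = 3.2551 − 2.4170 = +0.8381
Relative change = +0.8381 / 2.4170 × 100% = +34.7%
→ the slope increases when the point is added.

Because the point sits above the extension of the original line at a high-leverage x, it tilts the fit up.
In practice: check such a point for data-entry or measurement error; investigate whether it comes from the same population as the rest of the sample.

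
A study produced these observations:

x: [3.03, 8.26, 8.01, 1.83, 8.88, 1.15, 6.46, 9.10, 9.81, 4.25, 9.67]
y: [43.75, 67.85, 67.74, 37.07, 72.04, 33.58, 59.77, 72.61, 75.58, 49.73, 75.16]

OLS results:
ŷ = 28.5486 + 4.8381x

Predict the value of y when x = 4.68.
ŷ = 51.1909

Plug x = 4.68 into the fitted line:

ŷ = 28.5486 + 4.8381 × 4.68
ŷ = 28.5486 + 22.6423
ŷ = 51.1909

This is a point prediction; actual observations scatter around it by roughly the residual standard deviation.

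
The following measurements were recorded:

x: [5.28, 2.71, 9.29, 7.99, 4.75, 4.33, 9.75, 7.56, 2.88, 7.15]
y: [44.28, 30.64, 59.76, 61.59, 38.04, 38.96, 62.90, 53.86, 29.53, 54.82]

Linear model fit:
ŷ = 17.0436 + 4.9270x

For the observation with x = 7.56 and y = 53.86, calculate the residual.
Residual = -0.4317

The residual is the difference between the actual value and the predicted value:

Residual = y - ŷ

Step 1: Calculate predicted value
ŷ = 17.0436 + 4.9270 × 7.56
ŷ = 54.2917

Step 2: Calculate residual
Residual = 53.86 - 54.2917
Residual = -0.4317

The residual is negative, so the observed y = 53.86 sits below the regression line (the line overestimates it by 0.4317).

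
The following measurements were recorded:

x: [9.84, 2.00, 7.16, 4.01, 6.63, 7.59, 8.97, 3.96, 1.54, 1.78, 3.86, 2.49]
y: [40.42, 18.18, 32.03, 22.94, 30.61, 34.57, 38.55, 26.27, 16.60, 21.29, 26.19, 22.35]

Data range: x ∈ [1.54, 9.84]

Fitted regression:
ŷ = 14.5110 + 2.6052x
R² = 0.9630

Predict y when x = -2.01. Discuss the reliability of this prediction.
The equation gives ŷ = 9.2745; however x = -2.01 is 3.55 units below the observed range, so this extrapolated value should not be trusted.

Prediction calculation:
ŷ = 14.5110 + 2.6052 × (-2.01)
ŷ = 9.2745

Reliability:
- Data range: x ∈ [1.54, 9.84]
- Prediction point: x = -2.01 is 3.55 units below the observed range → this is EXTRAPOLATION, not interpolation

Why that matters here:
- Real relationships often flatten, saturate, or turn nonlinear at extremes
- There are no observations near this x to validate the fitted line there

The R² = 0.9630 only validates the fit within [1.54, 9.84]; treat ŷ = 9.2745 with caution.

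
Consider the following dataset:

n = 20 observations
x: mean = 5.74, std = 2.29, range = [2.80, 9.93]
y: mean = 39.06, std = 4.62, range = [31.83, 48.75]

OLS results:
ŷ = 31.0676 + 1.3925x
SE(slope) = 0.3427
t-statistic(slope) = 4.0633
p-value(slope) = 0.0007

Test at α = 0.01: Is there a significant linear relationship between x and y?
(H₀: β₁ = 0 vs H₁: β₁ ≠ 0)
Reject H₀: p-value = 0.0007 < α = 0.01. The linear relationship is significant at the 1% level.

Hypothesis test for the slope coefficient:

H₀: β₁ = 0 (no linear relationship)
H₁: β₁ ≠ 0 (linear relationship exists)

Test statistic: t = β̂₁ / SE(β̂₁) = 1.3925 / 0.3427 = 4.0633

The p-value (0.0007) is the probability, under H₀, of a t-statistic at least as extreme as |t| = 4.0633 (two-sided, df = n − 2 = 18).

Decision rule: reject H₀ if p-value < α.
p-value = 0.0007 < α = 0.01 → reject H₀.

At α = 0.01 the data do provide convincing evidence of a nonzero slope.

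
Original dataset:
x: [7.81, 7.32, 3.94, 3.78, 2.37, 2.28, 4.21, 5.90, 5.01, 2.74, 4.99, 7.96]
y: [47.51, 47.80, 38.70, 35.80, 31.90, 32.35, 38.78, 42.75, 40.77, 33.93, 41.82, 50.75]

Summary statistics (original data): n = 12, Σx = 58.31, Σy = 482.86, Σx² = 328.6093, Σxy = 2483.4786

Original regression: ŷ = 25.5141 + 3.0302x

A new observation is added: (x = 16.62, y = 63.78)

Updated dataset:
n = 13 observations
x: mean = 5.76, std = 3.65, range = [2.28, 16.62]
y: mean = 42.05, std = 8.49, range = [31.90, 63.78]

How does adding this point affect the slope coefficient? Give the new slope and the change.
The slope changes from 3.0302 to 2.2709 (change of -0.7593, or -25.1%).

The new point has HIGH LEVERAGE: x = 16.62 is far from the original mean x̄ = 58.31/12 ≈ 4.86 (original range [2.28, 7.96]).

Step 1: Update the sums with the new point (n goes from 12 to 13)
Σx  = 58.31 + 16.62 = 74.93
Σy  = 482.86 + 63.78 = 546.64
Σx² = 328.6093 + 16.62² = 328.6093 + 276.2244 = 604.8337
Σxy = 2483.4786 + 16.62×63.78 = 2483.4786 + 1060.0236 = 3543.5022

Step 2: Recompute the slope with b₁ = (nΣxy − ΣxΣy) / (nΣx² − (Σx)²)
Numerator   = 13×3543.5022 − 74.93×546.64 = 46065.5286 − 40959.7352 = 5105.7934
Denominator = 13×604.8337 − 74.93² = 7862.8381 − 5614.5049 = 2248.3332
b₁(new) = 5105.7934 / 2248.3332 = 2.2709

(Same formula on the original sums: (12×2483.4786 − 58.31×482.86) / (12×328.6093 − 58.31²) = 1646.1766 / 543.2555 = 3.0302, matching the given fit.)

Step 3: Change in slope
Δβ₁ = 2.2709 − 3.0302 = -0.7593
Relative change = -0.7593 / 3.0302 × 100% = -25.1%
→ the slope decreases when the point is added.

Because the point sits below the extension of the original line at a high-leverage x, it tilts the fit down.
In practice: refit with and without it and report both if conclusions differ; examine leverage (hᵢ) and Cook's distance rather than deleting it automatically.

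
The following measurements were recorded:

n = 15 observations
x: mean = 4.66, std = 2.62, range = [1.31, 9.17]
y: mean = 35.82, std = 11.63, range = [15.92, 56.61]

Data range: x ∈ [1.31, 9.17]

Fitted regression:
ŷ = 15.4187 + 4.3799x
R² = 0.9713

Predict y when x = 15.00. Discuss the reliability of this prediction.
ŷ = 81.1172, but this is extrapolation (above the data range [1.31, 9.17]) and may be unreliable.

Prediction calculation:
ŷ = 15.4187 + 4.3799 × 15.00
ŷ = 81.1172

Reliability:
- Data range: x ∈ [1.31, 9.17]
- Prediction point: x = 15.00 is 5.83 units above the observed range → this is EXTRAPOLATION, not interpolation

Why that matters here:
- There are no observations near this x to validate the fitted line there
- R² describes fit only over the sampled x values; it says nothing about behaviour beyond them
- The linear relationship may not hold outside the observed range

A defensible statement: 'if the linear trend continued to x = 15.00, y would be about 81.1172' — the premise is untested.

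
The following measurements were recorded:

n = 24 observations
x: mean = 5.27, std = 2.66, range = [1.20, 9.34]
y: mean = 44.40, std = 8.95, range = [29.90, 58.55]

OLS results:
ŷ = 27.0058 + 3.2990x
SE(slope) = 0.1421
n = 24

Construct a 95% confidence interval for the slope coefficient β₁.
The 95% CI for β₁ is (3.0043, 3.5937)

Confidence interval for the slope:

The 95% CI for β₁ is: β̂₁ ± t*(α/2, n-2) × SE(β̂₁)

Step 1: Find critical t-value
- Confidence level = 0.95
- Degrees of freedom = n - 2 = 24 - 2 = 22
- t*(α/2, 22) = 2.0739

Step 2: Calculate margin of error
Margin = 2.0739 × 0.1421 = 0.2947

Step 3: Construct interval
CI = 3.2990 ± 0.2947
CI = (3.0043, 3.5937)

Interpretation: intervals built this way capture the true β₁ in 95% of repeated samples; here the plausible range for the per-unit effect of x on y is 3.0043 to 3.5937.
Both endpoints are positive, so the data support a genuinely positive slope at this confidence level.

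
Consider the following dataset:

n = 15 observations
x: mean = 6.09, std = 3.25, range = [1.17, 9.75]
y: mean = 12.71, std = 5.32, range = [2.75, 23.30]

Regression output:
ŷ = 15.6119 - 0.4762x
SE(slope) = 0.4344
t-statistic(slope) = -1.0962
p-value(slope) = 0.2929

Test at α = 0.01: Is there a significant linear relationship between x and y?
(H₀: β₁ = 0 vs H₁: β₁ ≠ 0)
p-value = 0.2929 ≥ α = 0.01, so we fail to reject H₀. The relationship is not significant.

Hypothesis test for the slope coefficient:

H₀: β₁ = 0 (no linear relationship)
H₁: β₁ ≠ 0 (linear relationship exists)

Test statistic: t = β̂₁ / SE(β̂₁) = -0.4762 / 0.4344 = -1.0962

p = 0.2929: how often a slope estimate this far from 0 (in SE units) would arise by chance if β₁ were truly 0.

Decision rule: reject H₀ if p-value < α.
p-value = 0.2929 ≥ α = 0.01 → fail to reject H₀.

Conclusion: the linear association between x and y is not significant at the 1% level.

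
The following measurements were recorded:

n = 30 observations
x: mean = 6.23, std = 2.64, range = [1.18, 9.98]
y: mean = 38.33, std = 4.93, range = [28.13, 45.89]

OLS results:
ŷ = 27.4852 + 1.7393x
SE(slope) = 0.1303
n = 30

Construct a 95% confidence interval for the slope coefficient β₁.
The 95% CI for β₁ is (1.4724, 2.0062)

Confidence interval for the slope:

The 95% CI for β₁ is: β̂₁ ± t*(α/2, n-2) × SE(β̂₁)

Step 1: Find critical t-value
- Confidence level = 0.95
- Degrees of freedom = n - 2 = 30 - 2 = 28
- t*(α/2, 28) = 2.0484

Step 2: Calculate margin of error
Margin = 2.0484 × 0.1303 = 0.2669

Step 3: Construct interval
CI = 1.7393 ± 0.2669
CI = (1.4724, 2.0062)

Interpretation: We are 95% confident that the true slope β₁ lies between 1.4724 and 2.0062.
Both endpoints are positive, so the data support a genuinely positive slope at this confidence level.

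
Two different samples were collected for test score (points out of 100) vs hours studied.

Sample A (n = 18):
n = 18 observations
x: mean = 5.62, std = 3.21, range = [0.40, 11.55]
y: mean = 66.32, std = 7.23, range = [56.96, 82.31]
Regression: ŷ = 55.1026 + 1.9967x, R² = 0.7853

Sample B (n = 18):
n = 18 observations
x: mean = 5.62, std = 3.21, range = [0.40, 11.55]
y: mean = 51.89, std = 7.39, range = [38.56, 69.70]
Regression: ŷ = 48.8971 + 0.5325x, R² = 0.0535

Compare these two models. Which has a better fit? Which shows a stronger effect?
Model A has the better fit (R² = 0.7853 vs 0.0535). Model A shows the stronger effect (|β₁| = 1.9967 vs 0.5325).

Model Comparison:

Goodness of fit (R²):
- Model A: R² = 0.7853 → 78.53% of variance in test score explained
- Model B: R² = 0.0535 → 5.35% of variance in test score explained
- 0.7853 > 0.0535 → Model A has the better fit

Effect size (slope magnitude):
- Model A: β₁ = 1.9967 → predicted test score rises 1.9967 points per additional hour of study time
- Model B: β₁ = 0.5325 → predicted test score rises 0.5325 points per additional hour of study time
- |1.9967| > |0.5325| → Model A shows the stronger marginal effect

Note: A better fit (higher R²) doesn't necessarily mean a more important relationship.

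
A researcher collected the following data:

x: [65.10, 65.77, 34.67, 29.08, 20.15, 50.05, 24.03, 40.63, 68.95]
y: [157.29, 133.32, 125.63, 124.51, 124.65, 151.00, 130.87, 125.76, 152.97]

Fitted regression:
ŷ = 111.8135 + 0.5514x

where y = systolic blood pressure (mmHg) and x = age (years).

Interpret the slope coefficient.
An increase of one year in age is associated with a 0.5514 mmHg increase in predicted blood pressure.

The slope coefficient β₁ = 0.5514 represents the marginal effect of age on blood pressure.

Interpretation:
- Age up by 1 year → predicted blood pressure increases by 0.5514 mmHg
- The effect is assumed constant over the observed range of x (linearity)
- The sign (+) gives the direction; the magnitude 0.5514 gives the size of the effect per year

The intercept β₀ = 111.8135 is the predicted blood pressure when age = 0; since the smallest observed x is 20.15, this is an extrapolation and mainly anchors the line.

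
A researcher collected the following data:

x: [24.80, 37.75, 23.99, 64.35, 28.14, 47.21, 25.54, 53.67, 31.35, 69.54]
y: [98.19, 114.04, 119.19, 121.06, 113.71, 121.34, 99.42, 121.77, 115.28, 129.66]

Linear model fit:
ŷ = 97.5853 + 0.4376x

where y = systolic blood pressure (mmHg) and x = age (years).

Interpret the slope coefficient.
An increase of one year in age is associated with a 0.4376 mmHg increase in predicted blood pressure.

The slope coefficient β₁ = 0.4376 represents the marginal effect of age on blood pressure.

Interpretation:
- Age up by 1 year → predicted blood pressure increases by 0.4376 mmHg
- This is a linear approximation: the same per-unit change is assumed across the whole observed x range
- The sign (+) gives the direction; the magnitude 0.4376 gives the size of the effect per year

The intercept β₀ = 97.5853 is the predicted blood pressure when age = 0; since the smallest observed x is 23.99, this is an extrapolation and mainly anchors the line.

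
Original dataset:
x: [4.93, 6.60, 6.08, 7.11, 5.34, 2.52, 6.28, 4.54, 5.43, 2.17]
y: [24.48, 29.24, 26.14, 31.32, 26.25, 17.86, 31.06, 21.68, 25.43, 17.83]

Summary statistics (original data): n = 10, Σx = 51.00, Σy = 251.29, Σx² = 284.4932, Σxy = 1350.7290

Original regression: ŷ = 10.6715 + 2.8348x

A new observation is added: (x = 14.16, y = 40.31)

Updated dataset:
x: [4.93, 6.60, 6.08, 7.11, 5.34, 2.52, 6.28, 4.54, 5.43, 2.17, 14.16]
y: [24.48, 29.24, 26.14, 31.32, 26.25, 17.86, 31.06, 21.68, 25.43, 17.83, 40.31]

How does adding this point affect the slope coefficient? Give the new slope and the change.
New slope β₁ = 1.9612 versus 2.8348 before: a change of -0.8736 (-30.8%).

x = 14.16 lies well outside the original x-range [2.17, 7.11] (x̄ ≈ 5.10), so this observation has high leverage and can move the slope substantially.

Step 1: Update the sums with the new point (n goes from 10 to 11)
Σx  = 51.00 + 14.16 = 65.16
Σy  = 251.29 + 40.31 = 291.60
Σx² = 284.4932 + 14.16² = 284.4932 + 200.5056 = 484.9988
Σxy = 1350.7290 + 14.16×40.31 = 1350.7290 + 570.7896 = 1921.5186

Step 2: Recompute the slope with b₁ = (nΣxy − ΣxΣy) / (nΣx² − (Σx)²)
Numerator   = 11×1921.5186 − 65.16×291.60 = 21136.7046 − 19000.6560 = 2136.0486
Denominator = 11×484.9988 − 65.16² = 5334.9868 − 4245.8256 = 1089.1612
b₁(new) = 2136.0486 / 1089.1612 = 1.9612

(Same formula on the original sums: (10×1350.7290 − 51.00×251.29) / (10×284.4932 − 51.00²) = 691.5000 / 243.9320 = 2.8348, matching the given fit.)

Step 3: Change in slope
Δβ₁ = 1.9612 − 2.8348 = -0.8736
Relative change = -0.8736 / 2.8348 × 100% = -30.8%
→ the slope decreases when the point is added.

Because the point sits below the extension of the original line at a high-leverage x, it tilts the fit down.
In practice: check such a point for data-entry or measurement error; examine leverage (hᵢ) and Cook's distance rather than deleting it automatically.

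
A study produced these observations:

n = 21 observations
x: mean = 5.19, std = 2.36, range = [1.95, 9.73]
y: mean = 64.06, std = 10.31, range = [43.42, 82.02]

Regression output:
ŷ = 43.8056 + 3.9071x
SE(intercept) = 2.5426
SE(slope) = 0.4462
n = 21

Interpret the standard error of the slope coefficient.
SE(slope) = 0.4462 measures the uncertainty in the estimated slope. The coefficient is estimated precisely (SE/|β̂₁| = 11.4%).

SE(β̂₁) = s / √Sxx, where s is the residual standard deviation and Sxx = Σ(x − x̄)². It is the yardstick for how far β̂₁ = 3.9071 could plausibly be from the true slope.

Relative precision:
- SE / |β̂₁| = 0.4462 / 3.9071 = 11.4%
- Rule of thumb (under 20%: precise; 20% to under 50%: moderately precise; 50% or more: imprecise) → precise

Link to the t-test: t = β̂₁ / SE(β̂₁) = 3.9071 / 0.4462 = 8.7564, the statistic for H₀: β₁ = 0.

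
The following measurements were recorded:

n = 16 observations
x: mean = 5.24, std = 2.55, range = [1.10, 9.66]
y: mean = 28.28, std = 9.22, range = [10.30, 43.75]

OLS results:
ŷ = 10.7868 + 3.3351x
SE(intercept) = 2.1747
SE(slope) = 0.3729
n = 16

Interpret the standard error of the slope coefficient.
SE(β̂₁) = 0.3729 is the estimated standard deviation of the slope estimate across repeated samples; relative to β̂₁ = 3.3351 that is 11.2%, a precise estimate.

SE(β̂₁) = 0.3729 says: if we drew many samples of n = 16 from the same population and refit each time, the fitted slopes would scatter with a standard deviation of roughly 0.3729 around the true β₁.

Relative precision:
- SE / |β̂₁| = 0.3729 / 3.3351 = 11.2%
- Rule of thumb (under 20%: precise; 20% to under 50%: moderately precise; 50% or more: imprecise) → precise

Link to the t-test: t = β̂₁ / SE(β̂₁) = 3.3351 / 0.3729 = 8.9437, the statistic for H₀: β₁ = 0.

What drives SE(β̂₁): larger n (here n = 16) → smaller SE; more residual scatter → larger SE; wider spread of x values → smaller SE.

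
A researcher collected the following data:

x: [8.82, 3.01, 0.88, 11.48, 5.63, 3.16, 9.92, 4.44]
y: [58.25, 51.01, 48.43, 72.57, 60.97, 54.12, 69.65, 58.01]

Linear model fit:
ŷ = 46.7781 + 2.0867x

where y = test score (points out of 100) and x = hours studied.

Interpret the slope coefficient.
For each additional hour of study time, predicted test score increases by approximately 2.0867 points.

β₁ = 2.0867 is the change in predicted test score (points) per additional hour of study time.

Interpretation:
- Study time up by 1 hour → predicted test score increases by 2.0867 points
- The effect is assumed constant over the observed range of x (linearity)
- The sign (+) gives the direction; the magnitude 2.0867 gives the size of the effect per hour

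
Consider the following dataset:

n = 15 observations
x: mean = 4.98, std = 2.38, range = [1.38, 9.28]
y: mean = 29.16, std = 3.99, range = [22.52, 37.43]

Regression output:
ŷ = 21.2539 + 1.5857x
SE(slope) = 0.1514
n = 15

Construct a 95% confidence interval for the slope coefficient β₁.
The 95% CI for β₁ is (1.2586, 1.9128)

Confidence interval for the slope:

The 95% CI for β₁ is: β̂₁ ± t*(α/2, n-2) × SE(β̂₁)

Step 1: Find critical t-value
- Confidence level = 0.95
- Degrees of freedom = n - 2 = 15 - 2 = 13
- t*(α/2, 13) = 2.1604

Step 2: Calculate margin of error
Margin = 2.1604 × 0.1514 = 0.3271

Step 3: Construct interval
CI = 1.5857 ± 0.3271
CI = (1.2586, 1.9128)

Interpretation: We are 95% confident that the true slope β₁ lies between 1.2586 and 1.9128.
Both endpoints are positive, so the data support a genuinely positive slope at this confidence level.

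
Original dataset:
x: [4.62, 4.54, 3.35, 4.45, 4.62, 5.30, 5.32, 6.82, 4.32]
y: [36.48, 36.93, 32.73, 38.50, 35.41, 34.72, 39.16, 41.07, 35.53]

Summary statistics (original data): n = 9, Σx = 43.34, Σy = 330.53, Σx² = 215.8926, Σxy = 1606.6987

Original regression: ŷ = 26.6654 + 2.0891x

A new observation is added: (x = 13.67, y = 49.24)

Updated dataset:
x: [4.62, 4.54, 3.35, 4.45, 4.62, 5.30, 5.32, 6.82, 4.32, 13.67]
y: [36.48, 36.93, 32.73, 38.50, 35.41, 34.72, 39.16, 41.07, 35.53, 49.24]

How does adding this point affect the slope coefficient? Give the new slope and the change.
New slope β₁ = 1.4758 versus 2.0891 before: a change of -0.6133 (-29.4%).

The new point has HIGH LEVERAGE: x = 13.67 is far from the original mean x̄ = 43.34/9 ≈ 4.82 (original range [3.35, 6.82]).

Step 1: Update the sums with the new point (n goes from 9 to 10)
Σx  = 43.34 + 13.67 = 57.01
Σy  = 330.53 + 49.24 = 379.77
Σx² = 215.8926 + 13.67² = 215.8926 + 186.8689 = 402.7615
Σxy = 1606.6987 + 13.67×49.24 = 1606.6987 + 673.1108 = 2279.8095

Step 2: Recompute the slope with b₁ = (nΣxy − ΣxΣy) / (nΣx² − (Σx)²)
Numerator   = 10×2279.8095 − 57.01×379.77 = 22798.0950 − 21650.6877 = 1147.4073
Denominator = 10×402.7615 − 57.01² = 4027.6150 − 3250.1401 = 777.4749
b₁(new) = 1147.4073 / 777.4749 = 1.4758

(Same formula on the original sums: (9×1606.6987 − 43.34×330.53) / (9×215.8926 − 43.34²) = 135.1181 / 64.6778 = 2.0891, matching the given fit.)

Step 3: Change in slope
Δβ₁ = 1.4758 − 2.0891 = -0.6133
Relative change = -0.6133 / 2.0891 × 100% = -29.4%
→ the slope decreases when the point is added.

A high-leverage point only changes the slope if it is off the original line; here y = 49.24 is below the original trend, so the slope decreases.
In practice: examine leverage (hᵢ) and Cook's distance rather than deleting it automatically.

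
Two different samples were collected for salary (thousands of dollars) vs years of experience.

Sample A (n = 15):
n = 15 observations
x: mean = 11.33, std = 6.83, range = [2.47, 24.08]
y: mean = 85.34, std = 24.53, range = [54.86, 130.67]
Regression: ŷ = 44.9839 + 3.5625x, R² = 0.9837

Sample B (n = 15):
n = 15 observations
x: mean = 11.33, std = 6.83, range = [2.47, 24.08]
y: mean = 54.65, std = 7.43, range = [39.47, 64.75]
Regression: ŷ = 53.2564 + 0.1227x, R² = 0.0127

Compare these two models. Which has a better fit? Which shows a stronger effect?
Model A has the better fit (R² = 0.9837 vs 0.0127). Model A shows the stronger effect (|β₁| = 3.5625 vs 0.1227).

Model Comparison:

Fit — compare R²:
- Model A: R² = 0.9837 → 98.37% of variance in salary explained
- Model B: R² = 0.0127 → 1.27% of variance in salary explained
- 0.9837 > 0.0127 → Model A has the better fit

Which has the larger per-year effect? (|β₁|)
- Model A: β₁ = 3.5625 → predicted salary rises 3.5625 thousand dollars per additional year of experience
- Model B: β₁ = 0.1227 → predicted salary rises 0.1227 thousand dollars per additional year of experience
- |3.5625| > |0.1227| → Model A shows the stronger marginal effect

Note: The two samples could reflect different populations, time periods, or measurement quality.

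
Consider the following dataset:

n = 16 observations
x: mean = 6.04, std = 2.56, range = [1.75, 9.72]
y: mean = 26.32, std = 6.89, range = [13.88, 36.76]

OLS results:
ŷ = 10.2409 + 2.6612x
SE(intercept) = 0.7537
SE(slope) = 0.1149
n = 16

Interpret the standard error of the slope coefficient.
SE(β̂₁) = 0.1149 is the estimated standard deviation of the slope estimate across repeated samples; relative to β̂₁ = 2.6612 that is 4.3%, a precise estimate.

SE(β̂₁) = 0.1149 says: if we drew many samples of n = 16 from the same population and refit each time, the fitted slopes would scatter with a standard deviation of roughly 0.1149 around the true β₁.

Relative precision:
- SE / |β̂₁| = 0.1149 / 2.6612 = 4.3%
- Rule of thumb (under 20%: precise; 20% to under 50%: moderately precise; 50% or more: imprecise) → precise

Link to the t-test: t = β̂₁ / SE(β̂₁) = 2.6612 / 0.1149 = 23.1610, the statistic for H₀: β₁ = 0.

What drives SE(β̂₁): more residual scatter → larger SE; larger n (here n = 16) → smaller SE.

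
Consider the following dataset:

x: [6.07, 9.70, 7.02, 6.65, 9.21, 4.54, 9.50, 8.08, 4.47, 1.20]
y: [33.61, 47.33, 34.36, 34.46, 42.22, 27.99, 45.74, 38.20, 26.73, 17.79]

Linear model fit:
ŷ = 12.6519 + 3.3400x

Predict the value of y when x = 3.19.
ŷ = 23.3065

Plug x = 3.19 into the fitted line:

ŷ = 12.6519 + 3.3400 × 3.19
ŷ = 12.6519 + 10.6546
ŷ = 23.3065

This is a point prediction; actual observations scatter around it by roughly the residual standard deviation.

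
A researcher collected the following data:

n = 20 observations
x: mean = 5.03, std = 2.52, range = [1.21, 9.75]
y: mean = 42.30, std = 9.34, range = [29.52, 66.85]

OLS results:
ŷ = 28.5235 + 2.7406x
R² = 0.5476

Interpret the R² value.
About 54.76% of the variability in y is accounted for by the regression on x (R² = 0.5476) — a moderate linear fit.

The coefficient of determination R² is the fraction of the total variation in y that the fitted line accounts for.

Here R² = 0.5476:
- Explained: 54.76% of the variation in y
- Unexplained (residual): 100% − 54.76% = 45.24%
- Rule of thumb (below 0.3 weak; 0.3 to below 0.7 moderate; 0.7 and above strong) → moderate

Calculation: R² = 1 − (SS_res / SS_tot), where SS_res is the sum of squared residuals and SS_tot the total sum of squares.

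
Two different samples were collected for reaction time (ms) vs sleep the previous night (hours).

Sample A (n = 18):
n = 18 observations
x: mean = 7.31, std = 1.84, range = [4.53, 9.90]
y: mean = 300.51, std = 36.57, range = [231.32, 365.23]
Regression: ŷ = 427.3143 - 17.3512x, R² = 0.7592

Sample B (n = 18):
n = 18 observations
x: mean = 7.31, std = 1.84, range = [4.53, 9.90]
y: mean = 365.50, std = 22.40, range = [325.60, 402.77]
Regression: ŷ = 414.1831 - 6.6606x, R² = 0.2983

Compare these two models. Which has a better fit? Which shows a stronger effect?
Model A has the better fit (R² = 0.7592 vs 0.2983). Model A shows the stronger effect (|β₁| = 17.3512 vs 6.6606).

Model Comparison:

Goodness of fit (R²):
- Model A: R² = 0.7592 → 75.92% of variance in reaction time explained
- Model B: R² = 0.2983 → 29.83% of variance in reaction time explained
- 0.7592 > 0.2983 → Model A has the better fit

Effect size (slope magnitude):
- Model A: β₁ = -17.3512 → predicted reaction time falls 17.3512 ms per additional hour of sleep
- Model B: β₁ = -6.6606 → predicted reaction time falls 6.6606 ms per additional hour of sleep
- |-17.3512| > |-6.6606| → Model A shows the stronger marginal effect

Note: A better fit (higher R²) doesn't necessarily mean a more important relationship.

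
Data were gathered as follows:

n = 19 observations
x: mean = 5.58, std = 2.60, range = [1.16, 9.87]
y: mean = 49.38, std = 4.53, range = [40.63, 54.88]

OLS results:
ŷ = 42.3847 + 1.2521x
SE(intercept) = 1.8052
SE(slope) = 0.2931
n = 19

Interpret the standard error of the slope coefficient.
SE(β̂₁) = 0.2931 is the estimated standard deviation of the slope estimate across repeated samples; relative to β̂₁ = 1.2521 that is 23.4%, a moderately precise estimate.

What SE measures:
- The standard error quantifies the sampling variability of the coefficient estimate
- It is the estimated standard deviation of β̂₁ across hypothetical repeated samples of the same size
- Smaller SE → more precise estimate

Relative precision:
- SE / |β̂₁| = 0.2931 / 1.2521 = 23.4%
- Rule of thumb (under 20%: precise; 20% to under 50%: moderately precise; 50% or more: imprecise) → moderately precise

Link to interval estimation: a confidence interval for β₁ is β̂₁ ± t* × 0.2931, so SE sets the half-width per unit of t*.

What drives SE(β̂₁): more residual scatter → larger SE; wider spread of x values → smaller SE; larger n (here n = 19) → smaller SE.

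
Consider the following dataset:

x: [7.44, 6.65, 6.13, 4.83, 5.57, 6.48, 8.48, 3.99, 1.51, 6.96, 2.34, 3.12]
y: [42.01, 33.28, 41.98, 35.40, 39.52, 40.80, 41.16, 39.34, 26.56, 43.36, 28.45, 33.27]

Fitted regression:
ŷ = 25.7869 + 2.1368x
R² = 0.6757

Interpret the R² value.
The model explains 67.57% of the variance in y (R² = 0.6757), leaving 32.43% unexplained; the fit is moderate.

R² = 1 − SS_res/SS_tot compares the residual scatter to the total scatter of y about its mean.

Here R² = 0.6757:
- Explained: 67.57% of the variation in y
- Unexplained (residual): 100% − 67.57% = 32.43%
- Rule of thumb (below 0.3 weak; 0.3 to below 0.7 moderate; 0.7 and above strong) → moderate

Note: R² never decreases when predictors are added, so it should not be used alone to compare models of different size.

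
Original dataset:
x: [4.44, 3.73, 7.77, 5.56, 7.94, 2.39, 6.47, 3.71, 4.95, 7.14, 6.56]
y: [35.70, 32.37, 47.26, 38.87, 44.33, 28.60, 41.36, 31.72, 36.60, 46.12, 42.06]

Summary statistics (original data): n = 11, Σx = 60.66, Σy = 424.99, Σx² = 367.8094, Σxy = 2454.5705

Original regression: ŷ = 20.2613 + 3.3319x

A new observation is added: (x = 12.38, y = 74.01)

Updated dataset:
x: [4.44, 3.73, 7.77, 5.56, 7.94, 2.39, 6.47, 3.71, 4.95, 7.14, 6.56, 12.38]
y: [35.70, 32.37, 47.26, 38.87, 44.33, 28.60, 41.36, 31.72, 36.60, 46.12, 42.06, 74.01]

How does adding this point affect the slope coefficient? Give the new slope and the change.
The slope changes from 3.3319 to 4.3602 (change of +1.0283, or +30.9%).

x = 12.38 lies well outside the original x-range [2.39, 7.94] (x̄ ≈ 5.51), so this observation has high leverage and can move the slope substantially.

Step 1: Update the sums with the new point (n goes from 11 to 12)
Σx  = 60.66 + 12.38 = 73.04
Σy  = 424.99 + 74.01 = 499.00
Σx² = 367.8094 + 12.38² = 367.8094 + 153.2644 = 521.0738
Σxy = 2454.5705 + 12.38×74.01 = 2454.5705 + 916.2438 = 3370.8143

Step 2: Recompute the slope with b₁ = (nΣxy − ΣxΣy) / (nΣx² − (Σx)²)
Numerator   = 12×3370.8143 − 73.04×499.00 = 40449.7716 − 36446.9600 = 4002.8116
Denominator = 12×521.0738 − 73.04² = 6252.8856 − 5334.8416 = 918.0440
b₁(new) = 4002.8116 / 918.0440 = 4.3602

(Same formula on the original sums: (11×2454.5705 − 60.66×424.99) / (11×367.8094 − 60.66²) = 1220.3821 / 366.2678 = 3.3319, matching the given fit.)

Step 3: Change in slope
Δβ₁ = 4.3602 − 3.3319 = +1.0283
Relative change = +1.0283 / 3.3319 × 100% = +30.9%
→ the slope increases when the point is added.

A high-leverage point only changes the slope if it is off the original line; here y = 74.01 is above the original trend, so the slope increases.
In practice: investigate whether it comes from the same population as the rest of the sample; check such a point for data-entry or measurement error.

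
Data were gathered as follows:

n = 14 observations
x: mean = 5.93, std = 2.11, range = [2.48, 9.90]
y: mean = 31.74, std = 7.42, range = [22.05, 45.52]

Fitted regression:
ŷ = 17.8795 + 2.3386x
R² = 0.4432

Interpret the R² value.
About 44.32% of the variability in y is accounted for by the regression on x (R² = 0.4432) — a moderate linear fit.

R² = 1 − SS_res/SS_tot compares the residual scatter to the total scatter of y about its mean.

Here R² = 0.4432:
- Explained: 44.32% of the variation in y
- Unexplained (residual): 100% − 44.32% = 55.68%
- Rule of thumb (below 0.3 weak; 0.3 to below 0.7 moderate; 0.7 and above strong) → moderate

Calculation: R² = 1 − (SS_res / SS_tot), where SS_res is the sum of squared residuals and SS_tot the total sum of squares.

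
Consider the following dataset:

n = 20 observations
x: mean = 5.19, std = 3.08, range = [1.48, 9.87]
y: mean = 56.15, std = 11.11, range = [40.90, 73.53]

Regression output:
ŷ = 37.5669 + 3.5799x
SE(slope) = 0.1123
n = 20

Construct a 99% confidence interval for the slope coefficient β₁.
The 99% CI for β₁ is (3.2567, 3.9031)

Confidence interval for the slope:

The 99% CI for β₁ is: β̂₁ ± t*(α/2, n-2) × SE(β̂₁)

Step 1: Find critical t-value
- Confidence level = 0.99
- Degrees of freedom = n - 2 = 20 - 2 = 18
- t*(α/2, 18) = 2.8784

Step 2: Calculate margin of error
Margin = 2.8784 × 0.1123 = 0.3232

Step 3: Construct interval
CI = 3.5799 ± 0.3232
CI = (3.2567, 3.9031)

Interpretation: We are 99% confident that the true slope β₁ lies between 3.2567 and 3.9031.
The interval does not include 0, suggesting a significant linear relationship.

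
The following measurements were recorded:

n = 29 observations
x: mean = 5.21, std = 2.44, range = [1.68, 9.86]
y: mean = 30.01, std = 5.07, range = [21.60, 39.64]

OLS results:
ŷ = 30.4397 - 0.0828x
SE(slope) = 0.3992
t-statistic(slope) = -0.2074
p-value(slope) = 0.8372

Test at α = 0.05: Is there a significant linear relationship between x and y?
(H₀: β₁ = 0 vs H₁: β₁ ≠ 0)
p-value = 0.8372 ≥ α = 0.05, so we fail to reject H₀. The relationship is not significant.

Hypothesis test for the slope coefficient:

H₀: β₁ = 0 (no linear relationship)
H₁: β₁ ≠ 0 (linear relationship exists)

Test statistic: t = β̂₁ / SE(β̂₁) = -0.0828 / 0.3992 = -0.2074

With df = 27, the two-sided p-value for |t| = 0.2074 is 0.8372.

Decision rule: reject H₀ if p-value < α.
p-value = 0.8372 ≥ α = 0.05 → fail to reject H₀.

There is not sufficient evidence at the 5% significance level to conclude that a linear relationship exists between x and y.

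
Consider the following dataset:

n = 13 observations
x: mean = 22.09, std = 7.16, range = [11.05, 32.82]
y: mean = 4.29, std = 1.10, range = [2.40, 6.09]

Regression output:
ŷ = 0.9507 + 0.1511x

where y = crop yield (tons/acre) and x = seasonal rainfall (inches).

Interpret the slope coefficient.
On average, crop yield is about 0.1511 tons/acre higher for every extra inch of rainfall.

The slope β₁ = 0.1511 gives the rate at which the fitted crop yield changes with rainfall.

Interpretation:
- Rainfall up by 1 inch → predicted crop yield increases by 0.1511 tons/acre
- This is a linear approximation: the same per-unit change is assumed across the whole observed x range
- The sign (+) gives the direction; the magnitude 0.1511 gives the size of the effect per inch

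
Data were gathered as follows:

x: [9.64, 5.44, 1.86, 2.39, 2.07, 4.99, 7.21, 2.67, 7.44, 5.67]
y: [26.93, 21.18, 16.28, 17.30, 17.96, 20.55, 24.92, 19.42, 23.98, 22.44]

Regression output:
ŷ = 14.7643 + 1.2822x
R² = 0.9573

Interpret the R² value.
R² = 0.9573 means 95.73% of the variation in y is explained by the linear relationship with x. This indicates a strong fit.

R² (coefficient of determination) measures the proportion of variance in y explained by the regression model.

Here R² = 0.9573:
- Explained: 95.73% of the variation in y
- Unexplained (residual): 100% − 95.73% = 4.27%
- Rule of thumb (below 0.3 weak; 0.3 to below 0.7 moderate; 0.7 and above strong) → strong

Note: R² never decreases when predictors are added, so it should not be used alone to compare models of different size.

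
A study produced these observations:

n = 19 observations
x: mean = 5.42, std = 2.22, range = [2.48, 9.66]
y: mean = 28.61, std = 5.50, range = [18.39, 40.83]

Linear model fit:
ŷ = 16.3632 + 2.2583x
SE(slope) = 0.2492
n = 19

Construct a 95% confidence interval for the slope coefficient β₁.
The 95% CI for β₁ is (1.7325, 2.7841)

Confidence interval for the slope:

The 95% CI for β₁ is: β̂₁ ± t*(α/2, n-2) × SE(β̂₁)

Step 1: Find critical t-value
- Confidence level = 0.95
- Degrees of freedom = n - 2 = 19 - 2 = 17
- t*(α/2, 17) = 2.1098

Step 2: Calculate margin of error
Margin = 2.1098 × 0.2492 = 0.5258

Step 3: Construct interval
CI = 2.2583 ± 0.5258
CI = (1.7325, 2.7841)

Interpretation: We are 95% confident that the true slope β₁ lies between 1.7325 and 2.7841.
Both endpoints are positive, so the data support a genuinely positive slope at this confidence level.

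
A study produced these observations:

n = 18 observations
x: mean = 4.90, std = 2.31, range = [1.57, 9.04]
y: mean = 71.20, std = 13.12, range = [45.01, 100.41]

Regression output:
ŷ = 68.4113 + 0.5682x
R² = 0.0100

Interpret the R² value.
R² = 0.0100 means 1.00% of the variation in y is explained by the linear relationship with x. This indicates a weak fit.

The coefficient of determination R² is the fraction of the total variation in y that the fitted line accounts for.

Here R² = 0.0100:
- Explained: 1.00% of the variation in y
- Unexplained (residual): 100% − 1.00% = 99.00%
- Rule of thumb (below 0.3 weak; 0.3 to below 0.7 moderate; 0.7 and above strong) → weak

Equivalently, for simple linear regression R² = r², so |r| = √0.0100 ≈ 0.1000.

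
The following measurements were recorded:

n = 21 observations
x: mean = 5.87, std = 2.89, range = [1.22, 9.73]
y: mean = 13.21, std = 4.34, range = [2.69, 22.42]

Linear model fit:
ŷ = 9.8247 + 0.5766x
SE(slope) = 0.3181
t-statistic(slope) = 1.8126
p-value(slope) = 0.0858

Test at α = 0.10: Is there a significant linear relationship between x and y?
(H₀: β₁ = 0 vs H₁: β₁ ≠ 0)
p-value = 0.0858 < α = 0.10, so we reject H₀. The relationship is significant.

Hypothesis test for the slope coefficient:

H₀: β₁ = 0 (no linear relationship)
H₁: β₁ ≠ 0 (linear relationship exists)

Test statistic: t = β̂₁ / SE(β̂₁) = 0.5766 / 0.3181 = 1.8126

The p-value (0.0858) is the probability, under H₀, of a t-statistic at least as extreme as |t| = 1.8126 (two-sided, df = n − 2 = 19).

Decision rule: reject H₀ if p-value < α.
p-value = 0.0858 < α = 0.10 → reject H₀.

At α = 0.10 the data do provide convincing evidence of a nonzero slope.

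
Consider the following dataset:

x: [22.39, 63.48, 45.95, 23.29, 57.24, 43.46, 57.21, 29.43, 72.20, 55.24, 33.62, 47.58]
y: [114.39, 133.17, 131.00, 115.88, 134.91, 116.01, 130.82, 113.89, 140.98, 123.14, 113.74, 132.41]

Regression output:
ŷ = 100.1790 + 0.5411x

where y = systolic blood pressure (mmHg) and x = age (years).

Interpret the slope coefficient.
An increase of one year in age is associated with a 0.5411 mmHg increase in predicted blood pressure.

β₁ = 0.5411 is the change in predicted blood pressure (mmHg) per additional year of age.

Interpretation:
- Age up by 1 year → predicted blood pressure increases by 0.5411 mmHg
- This is a linear approximation: the same per-unit change is assumed across the whole observed x range
- The slope describes association in these data, not necessarily a causal effect

(β₀ = 100.1790 is the fitted value at x = 0 and is not part of the slope interpretation.)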